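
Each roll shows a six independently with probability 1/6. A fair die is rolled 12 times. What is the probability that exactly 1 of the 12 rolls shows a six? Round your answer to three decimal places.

X ~ Binomial(n=12, p=0.166667).
P(X=1) = C(12,1) · p^1 · (1−p)^11
= 12 · 0.16667 · 0.13459 = 0.26918

0.269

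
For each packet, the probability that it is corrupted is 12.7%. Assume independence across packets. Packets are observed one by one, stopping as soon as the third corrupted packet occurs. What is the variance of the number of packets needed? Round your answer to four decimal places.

162.3783

Y = total packets until the third success; negative binomial with r=3, p=0.127.
Var(Y) = r(1−p)/p² = 3·0.873 / 0.127² = 162.378325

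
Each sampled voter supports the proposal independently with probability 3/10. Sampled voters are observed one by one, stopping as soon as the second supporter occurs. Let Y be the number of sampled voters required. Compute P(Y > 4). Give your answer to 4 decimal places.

0.6517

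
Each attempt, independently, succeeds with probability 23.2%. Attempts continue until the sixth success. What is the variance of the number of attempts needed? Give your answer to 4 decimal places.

Y = total attempts until the sixth success; negative binomial with r=6, p=0.232.
Var(Y) = r(1−p)/p² = 6·0.768 / 0.232² = 85.612366

85.6124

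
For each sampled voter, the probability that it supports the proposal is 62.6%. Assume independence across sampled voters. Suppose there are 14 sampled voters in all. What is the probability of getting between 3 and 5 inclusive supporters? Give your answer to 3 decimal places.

0.038

X ~ Binomial(14, 0.626); P(3 ≤ X ≤ 5) = Σ C(14,k) p^k (1−p)^(14−k) over k:
  k=3: C(14,3)·0.626^3·0.374^11 = 0.00179
  k=4: C(14,4)·0.626^4·0.374^10 = 0.00823
  k=5: C(14,5)·0.626^5·0.374^9 = 0.02755
Total = 0.03757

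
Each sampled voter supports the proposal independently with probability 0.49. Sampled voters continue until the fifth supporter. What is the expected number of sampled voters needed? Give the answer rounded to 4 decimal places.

10.2041

Y = total sampled voters until the fifth success; negative binomial with r=5, p=0.49.
E[Y] = r / p = 5 / 0.49 = 10.204082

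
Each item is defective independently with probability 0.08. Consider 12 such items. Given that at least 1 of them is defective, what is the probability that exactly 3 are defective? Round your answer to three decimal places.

0.084

X ~ Binomial(12, 0.08). Want P(X=3 | X≥1) = P(X=3) / P(X≥1).
P(X=3) = C(12,3)·0.08^3·0.92^9 = 0.05318
P(X≥1) = 1 − 0.36767 = 0.63233
Ratio = 0.05318 / 0.63233 = 0.08411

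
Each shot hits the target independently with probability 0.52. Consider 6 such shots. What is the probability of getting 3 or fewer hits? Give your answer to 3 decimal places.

X ~ Binomial(6, 0.52); P(X ≤ 3) = Σ C(6,k) p^k (1−p)^(6−k) over k:
  k=0: C(6,0)·0.52^0·0.48^6 = 0.01223
  k=1: C(6,1)·0.52^1·0.48^5 = 0.07950
  k=2: C(6,2)·0.52^2·0.48^4 = 0.21531
  k=3: C(6,3)·0.52^3·0.48^3 = 0.31100
Total = 0.61804

0.618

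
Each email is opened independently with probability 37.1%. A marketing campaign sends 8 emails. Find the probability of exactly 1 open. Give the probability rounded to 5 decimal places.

0.11562

X ~ Binomial(n=8, p=0.371).
P(X=1) = C(8,1) · p^1 · (1−p)^7
= 8 · 0.371 · 0.038954 = 0.1156161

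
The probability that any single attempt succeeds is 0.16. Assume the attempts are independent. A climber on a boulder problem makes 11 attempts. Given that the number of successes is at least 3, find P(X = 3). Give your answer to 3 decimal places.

0.665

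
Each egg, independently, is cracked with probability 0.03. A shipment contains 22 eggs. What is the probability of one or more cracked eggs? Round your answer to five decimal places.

P(at least one) = 1 − P(none) = 1 − (1 − 0.03)^22
= 1 − 0.5116561 = 0.4883439

0.48834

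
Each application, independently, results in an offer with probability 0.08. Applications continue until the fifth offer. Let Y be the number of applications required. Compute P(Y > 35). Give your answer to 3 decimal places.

Needing more than 35 applications ⇔ fewer than 5 successes in the first 35. With X ~ Binomial(35, 0.08), P(Y > 35) = P(X ≤ 4).
  k=0: C(35,0)·0.08^0·0.92^35 = 0.05402
  k=1: C(35,1)·0.08^1·0.92^34 = 0.16442
  k=2: C(35,2)·0.08^2·0.92^33 = 0.24305
  k=3: C(35,3)·0.08^3·0.92^32 = 0.23248
  k=4: C(35,4)·0.08^4·0.92^31 = 0.16173
P(X ≤ 4) = 0.85570

0.856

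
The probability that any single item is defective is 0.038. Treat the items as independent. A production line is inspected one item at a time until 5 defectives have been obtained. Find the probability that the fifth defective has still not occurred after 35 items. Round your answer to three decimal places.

0.990

Needing more than 35 items ⇔ fewer than 5 successes in the first 35. With X ~ Binomial(35, 0.038), P(Y > 35) = P(X ≤ 4).
  k=0: C(35,0)·0.038^0·0.962^35 = 0.25771
  k=1: C(35,1)·0.038^1·0.962^34 = 0.35629
  k=2: C(35,2)·0.038^2·0.962^33 = 0.23926
  k=3: C(35,3)·0.038^3·0.962^32 = 0.10396
  k=4: C(35,4)·0.038^4·0.962^31 = 0.03285
P(X ≤ 4) = 0.99006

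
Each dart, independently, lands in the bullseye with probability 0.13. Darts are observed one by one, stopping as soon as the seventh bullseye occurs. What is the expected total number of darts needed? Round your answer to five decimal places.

53.84615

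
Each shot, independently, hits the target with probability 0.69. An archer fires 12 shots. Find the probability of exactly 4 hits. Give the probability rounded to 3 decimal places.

0.010

X ~ Binomial(n=12, p=0.69).
P(X=4) = C(12,4) · p^4 · (1−p)^8
= 495 · 0.22667 · 8.5289e-05 = 0.00957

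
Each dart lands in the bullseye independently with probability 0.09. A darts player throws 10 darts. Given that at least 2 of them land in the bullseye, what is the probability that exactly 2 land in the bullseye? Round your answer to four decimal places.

0.7603

X ~ Binomial(10, 0.09). Want P(X=2 | X≥2) = P(X=2) / P(X≥2).
P(X=2) = C(10,2)·0.09^2·0.91^8 = 0.171407
P(X≥2) = 1 − 0.389416 − 0.385137 = 0.225447
Ratio = 0.171407 / 0.225447 = 0.760298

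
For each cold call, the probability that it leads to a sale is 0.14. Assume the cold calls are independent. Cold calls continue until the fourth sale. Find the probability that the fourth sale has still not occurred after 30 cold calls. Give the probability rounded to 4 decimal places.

Needing more than 30 cold calls ⇔ fewer than 4 successes in the first 30. With X ~ Binomial(30, 0.14), P(Y > 30) = P(X ≤ 3).
  k=0: C(30,0)·0.14^0·0.86^30 = 0.010838
  k=1: C(30,1)·0.14^1·0.86^29 = 0.052930
  k=2: C(30,2)·0.14^2·0.86^28 = 0.124940
  k=3: C(30,3)·0.14^3·0.86^27 = 0.189832
P(X ≤ 3) = 0.378540

0.3785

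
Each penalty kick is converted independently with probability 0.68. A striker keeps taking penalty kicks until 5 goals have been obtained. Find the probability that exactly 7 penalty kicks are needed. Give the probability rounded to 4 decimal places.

0.2233

Y = trial on which the fifth success occurs; negative binomial, r=5, p=0.68.
P(Y=7) = C(6,4) · p^5 · (1−p)^2
= 15 · 0.14539 · 0.1024 = 0.223324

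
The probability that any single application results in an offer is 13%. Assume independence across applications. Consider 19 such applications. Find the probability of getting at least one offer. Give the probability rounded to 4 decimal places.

P(at least one) = 1 − P(none) = 1 − (1 − 0.13)^19
= 1 − 0.070936 = 0.929064

0.9291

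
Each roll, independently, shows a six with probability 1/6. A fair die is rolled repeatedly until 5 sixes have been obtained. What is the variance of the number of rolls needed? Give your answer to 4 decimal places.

150.0000

Y = total rolls until the fifth success; negative binomial with r=5, p=0.166667.
Var(Y) = r(1−p)/p² = 5·0.833333 / 0.166667² = 150.000000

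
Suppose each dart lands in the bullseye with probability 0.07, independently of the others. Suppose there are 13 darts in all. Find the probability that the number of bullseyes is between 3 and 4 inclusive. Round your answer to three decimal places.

0.056

X ~ Binomial(13, 0.07); P(3 ≤ X ≤ 4) = Σ C(13,k) p^k (1−p)^(13−k) over k:
  k=3: C(13,3)·0.07^3·0.93^10 = 0.04748
  k=4: C(13,4)·0.07^4·0.93^9 = 0.00893
Total = 0.05641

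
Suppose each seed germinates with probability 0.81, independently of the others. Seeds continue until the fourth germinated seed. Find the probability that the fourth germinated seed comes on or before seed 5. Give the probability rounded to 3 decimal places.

0.758

Finishing within 5 seeds ⇔ at least 4 successes in the first 5. With X ~ Binomial(5, 0.81), P(Y ≤ 5) = 1 − P(X ≤ 3).
  k=0: C(5,0)·0.81^0·0.19^5 = 0.00025
  k=1: C(5,1)·0.81^1·0.19^4 = 0.00528
  k=2: C(5,2)·0.81^2·0.19^3 = 0.04500
  k=3: C(5,3)·0.81^3·0.19^2 = 0.19185
1 − 0.24238 = 0.75762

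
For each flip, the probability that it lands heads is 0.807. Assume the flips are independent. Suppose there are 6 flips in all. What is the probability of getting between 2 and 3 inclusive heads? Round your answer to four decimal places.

0.0891

X ~ Binomial(6, 0.807); P(2 ≤ X ≤ 3) = Σ C(6,k) p^k (1−p)^(6−k) over k:
  k=2: C(6,2)·0.807^2·0.193^4 = 0.013554
  k=3: C(6,3)·0.807^3·0.193^3 = 0.075565
Total = 0.089119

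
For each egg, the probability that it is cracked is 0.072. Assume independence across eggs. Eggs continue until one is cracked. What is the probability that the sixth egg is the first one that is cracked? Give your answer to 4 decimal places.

0.0496

Geometric (trials to first success), p = 0.072.
P(Y = 6) = (1−p)^5 · p = 0.68824 · 0.072 = 0.049553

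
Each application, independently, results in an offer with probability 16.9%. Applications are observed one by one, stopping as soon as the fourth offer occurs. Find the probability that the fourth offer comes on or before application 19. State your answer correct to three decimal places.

Finishing within 19 applications ⇔ at least 4 successes in the first 19. With X ~ Binomial(19, 0.169), P(Y ≤ 19) = 1 − P(X ≤ 3).
  k=0: C(19,0)·0.169^0·0.831^19 = 0.02968
  k=1: C(19,1)·0.169^1·0.831^18 = 0.11467
  k=2: C(19,2)·0.169^2·0.831^17 = 0.20989
  k=3: C(19,3)·0.169^3·0.831^16 = 0.24188
1 − 0.59612 = 0.40388

0.404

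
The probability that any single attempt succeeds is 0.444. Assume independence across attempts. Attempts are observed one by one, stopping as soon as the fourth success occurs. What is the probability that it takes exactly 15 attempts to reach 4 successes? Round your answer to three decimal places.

0.022

Y = trial on which the fourth success occurs; negative binomial, r=4, p=0.444.
P(Y=15) = C(14,3) · p^4 · (1−p)^11
= 364 · 0.038863 · 0.0015697 = 0.02221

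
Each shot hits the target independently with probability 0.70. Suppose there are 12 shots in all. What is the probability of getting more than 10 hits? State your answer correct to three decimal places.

X ~ Binomial(12, 0.70); P(X ≥ 11) = Σ C(12,k) p^k (1−p)^(12−k) over k:
  k=11: C(12,11)·0.70^11·0.30^1 = 0.07118
  k=12: C(12,12)·0.70^12·0.30^0 = 0.01384
Total = 0.08503

0.085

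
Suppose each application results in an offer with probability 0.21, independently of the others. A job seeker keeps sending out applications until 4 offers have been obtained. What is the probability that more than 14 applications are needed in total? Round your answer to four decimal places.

Needing more than 14 applications ⇔ fewer than 4 successes in the first 14. With X ~ Binomial(14, 0.21), P(Y > 14) = P(X ≤ 3).
  k=0: C(14,0)·0.21^0·0.79^14 = 0.036879
  k=1: C(14,1)·0.21^1·0.79^13 = 0.137246
  k=2: C(14,2)·0.21^2·0.79^12 = 0.237140
  k=3: C(14,3)·0.21^3·0.79^11 = 0.252149
P(X ≤ 3) = 0.663414

0.6634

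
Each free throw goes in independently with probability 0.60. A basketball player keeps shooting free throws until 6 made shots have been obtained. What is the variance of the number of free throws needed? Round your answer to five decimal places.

Y = total free throws until the sixth success; negative binomial with r=6, p=0.60.
Var(Y) = r(1−p)/p² = 6·0.40 / 0.60² = 6.6666667

6.66667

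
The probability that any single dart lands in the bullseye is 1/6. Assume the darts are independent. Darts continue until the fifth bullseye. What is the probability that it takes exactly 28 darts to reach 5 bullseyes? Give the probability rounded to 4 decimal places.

Y = trial on which the fifth success occurs; negative binomial, r=5, p=0.166667.
P(Y=28) = C(27,4) · p^5 · (1−p)^23
= 17550 · 0.0001286 · 0.015095 = 0.034068

0.0341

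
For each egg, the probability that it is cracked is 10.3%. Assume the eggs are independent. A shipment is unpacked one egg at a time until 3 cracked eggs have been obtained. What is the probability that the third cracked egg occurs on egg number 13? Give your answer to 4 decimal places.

Y = trial on which the third success occurs; negative binomial, r=3, p=0.103.
P(Y=13) = C(12,2) · p^3 · (1−p)^10
= 66 · 0.0010927 · 0.33723 = 0.024321

0.0243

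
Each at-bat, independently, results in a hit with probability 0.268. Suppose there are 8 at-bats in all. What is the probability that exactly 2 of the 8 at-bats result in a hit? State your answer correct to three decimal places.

X ~ Binomial(n=8, p=0.268).
P(X=2) = C(8,2) · p^2 · (1−p)^6
= 28 · 0.071824 · 0.15384 = 0.30938

0.309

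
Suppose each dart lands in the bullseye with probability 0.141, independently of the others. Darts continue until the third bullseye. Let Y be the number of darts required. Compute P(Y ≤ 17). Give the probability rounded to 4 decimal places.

0.4372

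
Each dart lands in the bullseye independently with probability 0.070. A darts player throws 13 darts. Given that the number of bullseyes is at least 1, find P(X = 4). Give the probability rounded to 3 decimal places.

X ~ Binomial(13, 0.07). Want P(X=4 | X≥1) = P(X=4) / P(X≥1).
P(X=4) = C(13,4)·0.07^4·0.93^9 = 0.00893
P(X≥1) = 1 − 0.38929 = 0.61071
Ratio = 0.00893 / 0.61071 = 0.01463

0.015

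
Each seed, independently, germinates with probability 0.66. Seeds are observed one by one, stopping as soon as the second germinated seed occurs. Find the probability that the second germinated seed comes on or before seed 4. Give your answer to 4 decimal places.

0.8829

Finishing within 4 seeds ⇔ at least 2 successes in the first 4. With X ~ Binomial(4, 0.66), P(Y ≤ 4) = 1 − P(X ≤ 1).
  k=0: C(4,0)·0.66^0·0.34^4 = 0.013363
  k=1: C(4,1)·0.66^1·0.34^3 = 0.103763
1 − 0.117126 = 0.882874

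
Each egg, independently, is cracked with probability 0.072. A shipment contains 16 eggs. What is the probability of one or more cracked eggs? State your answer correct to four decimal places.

0.6975

P(at least one) = 1 − P(none) = 1 − (1 − 0.072)^16
= 1 − 0.302529 = 0.697471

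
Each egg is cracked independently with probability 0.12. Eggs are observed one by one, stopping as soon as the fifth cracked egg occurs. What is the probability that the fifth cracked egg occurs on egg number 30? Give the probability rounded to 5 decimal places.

0.02419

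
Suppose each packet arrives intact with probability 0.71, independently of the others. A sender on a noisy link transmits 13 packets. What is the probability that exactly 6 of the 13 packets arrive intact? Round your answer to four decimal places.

0.0379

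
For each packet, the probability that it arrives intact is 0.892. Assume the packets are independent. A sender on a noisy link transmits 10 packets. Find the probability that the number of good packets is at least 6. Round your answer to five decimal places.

0.99768

X ~ Binomial(10, 0.892); P(X ≥ 6) = Σ C(10,k) p^k (1−p)^(10−k) over k:
  k=6: C(10,6)·0.892^6·0.108^4 = 0.0143914
  k=7: C(10,7)·0.892^7·0.108^3 = 0.0679214
  k=8: C(10,8)·0.892^8·0.108^2 = 0.2103676
  k=9: C(10,9)·0.892^9·0.108^1 = 0.3861068
  k=10: C(10,10)·0.892^10·0.108^0 = 0.3188956
Total = 0.9976828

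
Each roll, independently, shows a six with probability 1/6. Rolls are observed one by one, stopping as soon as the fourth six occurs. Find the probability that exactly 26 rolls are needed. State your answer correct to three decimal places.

0.032

Y = trial on which the fourth success occurs; negative binomial, r=4, p=0.166667.
P(Y=26) = C(25,3) · p^4 · (1−p)^22
= 2300 · 0.0007716 · 0.018114 = 0.03215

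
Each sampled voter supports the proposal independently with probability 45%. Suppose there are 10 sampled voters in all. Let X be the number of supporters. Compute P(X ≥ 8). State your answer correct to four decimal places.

0.0274

X ~ Binomial(10, 0.45); P(X ≥ 8) = Σ C(10,k) p^k (1−p)^(10−k) over k:
  k=8: C(10,8)·0.45^8·0.55^2 = 0.022890
  k=9: C(10,9)·0.45^9·0.55^1 = 0.004162
  k=10: C(10,10)·0.45^10·0.55^0 = 0.000341
Total = 0.027392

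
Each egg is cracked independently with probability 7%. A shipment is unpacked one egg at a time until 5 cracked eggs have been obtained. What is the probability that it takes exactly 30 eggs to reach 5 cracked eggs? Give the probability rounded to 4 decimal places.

0.0065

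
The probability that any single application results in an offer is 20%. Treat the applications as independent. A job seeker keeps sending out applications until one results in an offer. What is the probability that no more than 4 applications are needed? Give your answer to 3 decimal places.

Y = number of applications to the first success; geometric, p = 0.20.
P(Y ≤ 4) = 1 − (1−p)^4 = 1 − 0.40960 = 0.59040

0.590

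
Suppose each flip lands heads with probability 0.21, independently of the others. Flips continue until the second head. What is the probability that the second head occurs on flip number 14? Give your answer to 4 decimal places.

0.0339

Y = trial on which the second success occurs; negative binomial, r=2, p=0.21.
P(Y=14) = C(13,1) · p^2 · (1−p)^12
= 13 · 0.0441 · 0.059092 = 0.033877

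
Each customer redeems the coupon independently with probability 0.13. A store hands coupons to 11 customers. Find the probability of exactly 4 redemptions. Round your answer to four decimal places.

0.0356

X ~ Binomial(n=11, p=0.13).
P(X=4) = C(11,4) · p^4 · (1−p)^7
= 330 · 0.00028561 · 0.37725 = 0.035557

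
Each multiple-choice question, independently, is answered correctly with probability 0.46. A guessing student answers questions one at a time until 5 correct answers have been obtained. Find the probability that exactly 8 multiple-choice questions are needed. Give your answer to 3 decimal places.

0.114

Y = trial on which the fifth success occurs; negative binomial, r=5, p=0.46.
P(Y=8) = C(7,4) · p^5 · (1−p)^3
= 35 · 0.020596 · 0.15746 = 0.11351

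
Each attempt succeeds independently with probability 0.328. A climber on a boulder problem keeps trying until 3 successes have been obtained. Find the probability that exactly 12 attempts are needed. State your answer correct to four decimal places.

Y = trial on which the third success occurs; negative binomial, r=3, p=0.328.
P(Y=12) = C(11,2) · p^3 · (1−p)^9
= 55 · 0.035288 · 0.027946 = 0.054239

0.0542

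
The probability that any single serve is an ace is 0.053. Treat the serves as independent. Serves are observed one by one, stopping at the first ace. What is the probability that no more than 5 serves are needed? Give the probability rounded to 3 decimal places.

Y = number of serves to the first success; geometric, p = 0.053.
P(Y ≤ 5) = 1 − (1−p)^5 = 1 − 0.76164 = 0.23836

0.238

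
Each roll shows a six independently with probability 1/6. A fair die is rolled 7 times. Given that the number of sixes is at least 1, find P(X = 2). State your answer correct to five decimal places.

0.32518

X ~ Binomial(7, 0.166667). Want P(X=2 | X≥1) = P(X=2) / P(X≥1).
P(X=2) = C(7,2)·0.166667^2·0.833333^5 = 0.2344286
P(X≥1) = 1 − 0.2790816 = 0.7209184
Ratio = 0.2344286 / 0.7209184 = 0.3251805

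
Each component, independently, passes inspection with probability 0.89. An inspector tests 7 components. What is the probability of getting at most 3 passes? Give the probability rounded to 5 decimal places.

X ~ Binomial(7, 0.89); P(X ≤ 3) = Σ C(7,k) p^k (1−p)^(7−k) over k:
  k=0: C(7,0)·0.89^0·0.11^7 = 0.0000002
  k=1: C(7,1)·0.89^1·0.11^6 = 0.0000110
  k=2: C(7,2)·0.89^2·0.11^5 = 0.0002679
  k=3: C(7,3)·0.89^3·0.11^4 = 0.0036125
Total = 0.0038916

0.00389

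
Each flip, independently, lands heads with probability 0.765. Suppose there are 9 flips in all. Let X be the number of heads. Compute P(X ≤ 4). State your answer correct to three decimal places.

0.038

X ~ Binomial(9, 0.765); P(X ≤ 4) = Σ C(9,k) p^k (1−p)^(9−k) over k:
  k=0: C(9,0)·0.765^0·0.235^9 = 0.00000
  k=1: C(9,1)·0.765^1·0.235^8 = 0.00006
  k=2: C(9,2)·0.765^2·0.235^7 = 0.00083
  k=3: C(9,3)·0.765^3·0.235^6 = 0.00633
  k=4: C(9,4)·0.765^4·0.235^5 = 0.03093
Total = 0.03816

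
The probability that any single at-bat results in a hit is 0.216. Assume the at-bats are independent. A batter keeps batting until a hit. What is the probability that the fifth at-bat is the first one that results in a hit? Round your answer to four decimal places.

Geometric (trials to first success), p = 0.216.
P(Y = 5) = (1−p)^4 · p = 0.3778 · 0.216 = 0.081605

0.0816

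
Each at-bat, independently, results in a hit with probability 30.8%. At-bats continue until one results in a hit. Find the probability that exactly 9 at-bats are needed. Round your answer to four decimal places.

0.0162

Geometric (trials to first success), p = 0.308.
P(Y = 9) = (1−p)^8 · p = 0.052583 · 0.308 = 0.016196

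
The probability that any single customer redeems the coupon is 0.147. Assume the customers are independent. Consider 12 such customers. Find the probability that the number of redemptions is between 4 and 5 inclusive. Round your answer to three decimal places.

0.083

X ~ Binomial(12, 0.147); P(4 ≤ X ≤ 5) = Σ C(12,k) p^k (1−p)^(12−k) over k:
  k=4: C(12,4)·0.147^4·0.853^8 = 0.06478
  k=5: C(12,5)·0.147^5·0.853^7 = 0.01786
Total = 0.08265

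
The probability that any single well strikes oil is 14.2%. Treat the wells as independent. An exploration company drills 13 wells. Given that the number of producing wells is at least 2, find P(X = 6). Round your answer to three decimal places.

X ~ Binomial(13, 0.142). Want P(X=6 | X≥2) = P(X=6) / P(X≥2).
P(X=6) = C(13,6)·0.142^6·0.858^7 = 0.00482
P(X≥2) = 1 − 0.13656 − 0.29382 = 0.56962
Ratio = 0.00482 / 0.56962 = 0.00845

0.008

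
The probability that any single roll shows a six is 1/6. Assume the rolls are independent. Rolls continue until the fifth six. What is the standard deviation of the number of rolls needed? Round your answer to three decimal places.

Y = total rolls until the fifth success; negative binomial with r=5, p=0.166667.
SD(Y) = √[r(1−p)/p²] = √(150.00000) = 12.24745

12.247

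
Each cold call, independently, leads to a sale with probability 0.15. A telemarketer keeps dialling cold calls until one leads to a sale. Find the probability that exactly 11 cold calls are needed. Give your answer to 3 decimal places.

0.030

Geometric (trials to first success), p = 0.15.
P(Y = 11) = (1−p)^10 · p = 0.19687 · 0.15 = 0.02953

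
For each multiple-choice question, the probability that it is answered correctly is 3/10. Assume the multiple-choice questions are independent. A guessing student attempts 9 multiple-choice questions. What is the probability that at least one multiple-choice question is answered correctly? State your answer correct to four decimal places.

0.9596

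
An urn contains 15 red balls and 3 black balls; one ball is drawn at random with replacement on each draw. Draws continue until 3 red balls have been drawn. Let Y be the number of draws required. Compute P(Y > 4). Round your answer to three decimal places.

Needing more than 4 draws ⇔ fewer than 3 successes in the first 4. With X ~ Binomial(4, 0.833333), P(Y > 4) = P(X ≤ 2).
  k=0: C(4,0)·0.833333^0·0.166667^4 = 0.00077
  k=1: C(4,1)·0.833333^1·0.166667^3 = 0.01543
  k=2: C(4,2)·0.833333^2·0.166667^2 = 0.11574
P(X ≤ 2) = 0.13194

0.132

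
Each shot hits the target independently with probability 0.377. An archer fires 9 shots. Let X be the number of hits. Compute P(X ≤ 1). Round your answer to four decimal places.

0.0911

X ~ Binomial(9, 0.377); P(X ≤ 1) = Σ C(9,k) p^k (1−p)^(9−k) over k:
  k=0: C(9,0)·0.377^0·0.623^9 = 0.014138
  k=1: C(9,1)·0.377^1·0.623^8 = 0.077000
Total = 0.091138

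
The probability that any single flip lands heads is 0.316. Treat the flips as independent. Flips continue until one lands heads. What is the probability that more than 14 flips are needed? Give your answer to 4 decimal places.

Y = number of flips to the first success; geometric, p = 0.316.
P(Y > 14) = P(first 14 all fail) = (1−p)^14 = 0.004907

0.0049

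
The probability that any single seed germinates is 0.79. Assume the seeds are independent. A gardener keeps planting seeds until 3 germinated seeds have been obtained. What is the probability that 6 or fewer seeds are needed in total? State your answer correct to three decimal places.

0.980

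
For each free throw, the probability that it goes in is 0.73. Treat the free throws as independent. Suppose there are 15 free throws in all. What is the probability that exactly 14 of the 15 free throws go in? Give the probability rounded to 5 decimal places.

0.04943

X ~ Binomial(n=15, p=0.73).
P(X=14) = C(15,14) · p^14 · (1−p)^1
= 15 · 0.012205 · 0.27 = 0.0494282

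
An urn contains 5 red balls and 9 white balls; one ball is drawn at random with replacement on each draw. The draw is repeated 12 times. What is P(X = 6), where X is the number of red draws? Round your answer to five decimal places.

X ~ Binomial(n=12, p=0.357143).
P(X=6) = C(12,6) · p^6 · (1−p)^6
= 924 · 0.0020752 · 0.070581 = 0.1353352

0.13534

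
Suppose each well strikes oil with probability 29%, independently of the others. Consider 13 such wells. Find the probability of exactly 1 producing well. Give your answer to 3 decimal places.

0.062

X ~ Binomial(n=13, p=0.29).
P(X=1) = C(13,1) · p^1 · (1−p)^12
= 13 · 0.29 · 0.01641 = 0.06186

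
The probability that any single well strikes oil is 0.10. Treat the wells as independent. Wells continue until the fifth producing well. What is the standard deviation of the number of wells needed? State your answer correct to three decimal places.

Y = total wells until the fifth success; negative binomial with r=5, p=0.10.
SD(Y) = √[r(1−p)/p²] = √(450.00000) = 21.21320

21.213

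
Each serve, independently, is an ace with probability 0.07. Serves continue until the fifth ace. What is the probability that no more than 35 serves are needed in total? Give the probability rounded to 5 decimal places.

Finishing within 35 serves ⇔ at least 5 successes in the first 35. With X ~ Binomial(35, 0.07), P(Y ≤ 35) = 1 − P(X ≤ 4).
  k=0: C(35,0)·0.07^0·0.93^35 = 0.0788684
  k=1: C(35,1)·0.07^1·0.93^34 = 0.2077717
  k=2: C(35,2)·0.07^2·0.93^33 = 0.2658584
  k=3: C(35,3)·0.07^3·0.93^32 = 0.2201193
  k=4: C(35,4)·0.07^4·0.93^31 = 0.1325450
1 − 0.9051627 = 0.0948373

0.09484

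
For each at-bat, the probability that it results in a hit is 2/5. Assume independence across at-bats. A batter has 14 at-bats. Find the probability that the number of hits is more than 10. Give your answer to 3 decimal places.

0.004

X ~ Binomial(14, 0.40); P(X ≥ 11) = Σ C(14,k) p^k (1−p)^(14−k) over k:
  k=11: C(14,11)·0.40^11·0.60^3 = 0.00330
  k=12: C(14,12)·0.40^12·0.60^2 = 0.00055
  k=13: C(14,13)·0.40^13·0.60^1 = 0.00006
  k=14: C(14,14)·0.40^14·0.60^0 = 0.00000
Total = 0.00391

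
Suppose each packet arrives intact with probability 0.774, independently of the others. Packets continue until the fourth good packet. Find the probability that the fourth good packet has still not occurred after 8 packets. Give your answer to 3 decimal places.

0.018

Needing more than 8 packets ⇔ fewer than 4 successes in the first 8. With X ~ Binomial(8, 0.774), P(Y > 8) = P(X ≤ 3).
  k=0: C(8,0)·0.774^0·0.226^8 = 0.00001
  k=1: C(8,1)·0.774^1·0.226^7 = 0.00019
  k=2: C(8,2)·0.774^2·0.226^6 = 0.00224
  k=3: C(8,3)·0.774^3·0.226^5 = 0.01531
P(X ≤ 3) = 0.01774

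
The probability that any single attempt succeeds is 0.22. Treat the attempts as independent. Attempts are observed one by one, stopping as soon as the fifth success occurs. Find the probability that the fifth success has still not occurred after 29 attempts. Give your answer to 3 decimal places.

0.203

Needing more than 29 attempts ⇔ fewer than 5 successes in the first 29. With X ~ Binomial(29, 0.22), P(Y > 29) = P(X ≤ 4).
  k=0: C(29,0)·0.22^0·0.78^29 = 0.00074
  k=1: C(29,1)·0.22^1·0.78^28 = 0.00607
  k=2: C(29,2)·0.22^2·0.78^27 = 0.02398
  k=3: C(29,3)·0.22^3·0.78^26 = 0.06088
  k=4: C(29,4)·0.22^4·0.78^25 = 0.11162
P(X ≤ 4) = 0.20330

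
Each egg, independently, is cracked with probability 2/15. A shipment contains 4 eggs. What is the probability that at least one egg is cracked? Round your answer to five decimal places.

P(at least one) = 1 − P(none) = 1 − (1 − 0.133333)^4
= 1 − 0.5641679 = 0.4358321

0.43583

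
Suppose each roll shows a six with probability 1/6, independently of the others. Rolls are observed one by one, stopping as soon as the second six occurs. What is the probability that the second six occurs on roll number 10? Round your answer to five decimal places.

0.05814

Y = trial on which the second success occurs; negative binomial, r=2, p=0.166667.
P(Y=10) = C(9,1) · p^2 · (1−p)^8
= 9 · 0.027778 · 0.23257 = 0.0581420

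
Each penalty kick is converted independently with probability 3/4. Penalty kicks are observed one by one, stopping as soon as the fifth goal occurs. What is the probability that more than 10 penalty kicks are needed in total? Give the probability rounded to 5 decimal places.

0.01973

Needing more than 10 penalty kicks ⇔ fewer than 5 successes in the first 10. With X ~ Binomial(10, 0.75), P(Y > 10) = P(X ≤ 4).
  k=0: C(10,0)·0.75^0·0.25^10 = 0.0000010
  k=1: C(10,1)·0.75^1·0.25^9 = 0.0000286
  k=2: C(10,2)·0.75^2·0.25^8 = 0.0003862
  k=3: C(10,3)·0.75^3·0.25^7 = 0.0030899
  k=4: C(10,4)·0.75^4·0.25^6 = 0.0162220
P(X ≤ 4) = 0.0197277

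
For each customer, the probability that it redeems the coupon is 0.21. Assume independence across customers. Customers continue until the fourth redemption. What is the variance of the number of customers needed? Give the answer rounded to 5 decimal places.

71.65533

Y = total customers until the fourth success; negative binomial with r=4, p=0.21.
Var(Y) = r(1−p)/p² = 4·0.79 / 0.21² = 71.6553288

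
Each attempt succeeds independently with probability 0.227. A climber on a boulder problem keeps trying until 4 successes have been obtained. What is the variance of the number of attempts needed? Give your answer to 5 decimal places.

Y = total attempts until the fourth success; negative binomial with r=4, p=0.227.
Var(Y) = r(1−p)/p² = 4·0.773 / 0.227² = 60.0050457

60.00505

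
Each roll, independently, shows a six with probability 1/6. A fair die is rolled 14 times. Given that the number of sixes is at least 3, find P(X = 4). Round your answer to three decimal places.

X ~ Binomial(14, 0.166667). Want P(X=4 | X≥3) = P(X=4) / P(X≥3).
P(X=4) = C(14,4)·0.166667^4·0.833333^10 = 0.12474
P(X≥3) = 1 − 0.07789 − 0.21808 − 0.28351 = 0.42052
Ratio = 0.12474 / 0.42052 = 0.29664

0.297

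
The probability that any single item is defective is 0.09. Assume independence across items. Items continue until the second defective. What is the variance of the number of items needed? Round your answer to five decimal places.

Y = total items until the second success; negative binomial with r=2, p=0.09.
Var(Y) = r(1−p)/p² = 2·0.91 / 0.09² = 224.6913580

224.69136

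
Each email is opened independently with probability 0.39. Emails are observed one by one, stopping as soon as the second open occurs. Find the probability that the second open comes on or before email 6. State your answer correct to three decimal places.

Finishing within 6 emails ⇔ at least 2 successes in the first 6. With X ~ Binomial(6, 0.39), P(Y ≤ 6) = 1 − P(X ≤ 1).
  k=0: C(6,0)·0.39^0·0.61^6 = 0.05152
  k=1: C(6,1)·0.39^1·0.61^5 = 0.19764
1 − 0.24916 = 0.75084

0.751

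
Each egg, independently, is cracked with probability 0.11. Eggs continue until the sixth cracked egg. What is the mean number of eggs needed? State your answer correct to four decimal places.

Y = total eggs until the sixth success; negative binomial with r=6, p=0.11.
E[Y] = r / p = 6 / 0.11 = 54.545455

54.5455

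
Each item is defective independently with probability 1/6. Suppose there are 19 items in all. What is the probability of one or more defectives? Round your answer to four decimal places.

0.9687

P(at least one) = 1 − P(none) = 1 − (1 − 0.166667)^19
= 1 − 0.031301 = 0.968699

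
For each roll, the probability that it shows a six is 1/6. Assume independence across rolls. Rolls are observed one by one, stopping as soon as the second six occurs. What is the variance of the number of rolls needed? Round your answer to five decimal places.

60.00000

Y = total rolls until the second success; negative binomial with r=2, p=0.166667.
Var(Y) = r(1−p)/p² = 2·0.833333 / 0.166667² = 60.0000000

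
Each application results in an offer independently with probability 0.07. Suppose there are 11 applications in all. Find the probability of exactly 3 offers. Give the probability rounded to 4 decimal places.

X ~ Binomial(n=11, p=0.07).
P(X=3) = C(11,3) · p^3 · (1−p)^8
= 165 · 0.000343 · 0.55958 = 0.031670

0.0317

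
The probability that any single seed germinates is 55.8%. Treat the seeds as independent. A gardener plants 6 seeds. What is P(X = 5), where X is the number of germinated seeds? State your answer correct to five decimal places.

0.14346

X ~ Binomial(n=6, p=0.558).
P(X=5) = C(6,5) · p^5 · (1−p)^1
= 6 · 0.054097 · 0.442 = 0.1434645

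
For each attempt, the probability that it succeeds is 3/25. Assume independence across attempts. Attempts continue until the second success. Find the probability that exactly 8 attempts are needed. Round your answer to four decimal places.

0.0468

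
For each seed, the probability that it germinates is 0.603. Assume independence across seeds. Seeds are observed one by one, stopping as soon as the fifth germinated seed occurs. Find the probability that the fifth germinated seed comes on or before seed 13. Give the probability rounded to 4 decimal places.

Finishing within 13 seeds ⇔ at least 5 successes in the first 13. With X ~ Binomial(13, 0.603), P(Y ≤ 13) = 1 − P(X ≤ 4).
  k=0: C(13,0)·0.603^0·0.397^13 = 0.000006
  k=1: C(13,1)·0.603^1·0.397^12 = 0.000120
  k=2: C(13,2)·0.603^2·0.397^11 = 0.001095
  k=3: C(13,3)·0.603^3·0.397^10 = 0.006099
  k=4: C(13,4)·0.603^4·0.397^9 = 0.023157
1 − 0.030477 = 0.969523

0.9695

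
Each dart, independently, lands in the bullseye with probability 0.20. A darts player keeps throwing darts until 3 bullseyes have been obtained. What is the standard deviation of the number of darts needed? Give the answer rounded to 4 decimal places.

7.7460

Y = total darts until the third success; negative binomial with r=3, p=0.20.
SD(Y) = √[r(1−p)/p²] = √(60.000000) = 7.745967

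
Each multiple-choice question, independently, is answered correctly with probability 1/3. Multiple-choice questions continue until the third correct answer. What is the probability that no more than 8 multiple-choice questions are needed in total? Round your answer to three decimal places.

0.532

Finishing within 8 multiple-choice questions ⇔ at least 3 successes in the first 8. With X ~ Binomial(8, 0.333333), P(Y ≤ 8) = 1 − P(X ≤ 2).
  k=0: C(8,0)·0.333333^0·0.666667^8 = 0.03902
  k=1: C(8,1)·0.333333^1·0.666667^7 = 0.15607
  k=2: C(8,2)·0.333333^2·0.666667^6 = 0.27313
1 − 0.46822 = 0.53178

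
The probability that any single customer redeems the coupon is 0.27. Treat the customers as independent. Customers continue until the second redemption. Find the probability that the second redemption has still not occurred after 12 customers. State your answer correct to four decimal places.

Needing more than 12 customers ⇔ fewer than 2 successes in the first 12. With X ~ Binomial(12, 0.27), P(Y > 12) = P(X ≤ 1).
  k=0: C(12,0)·0.27^0·0.73^12 = 0.022902
  k=1: C(12,1)·0.27^1·0.73^11 = 0.101647
P(X ≤ 1) = 0.124549

0.1245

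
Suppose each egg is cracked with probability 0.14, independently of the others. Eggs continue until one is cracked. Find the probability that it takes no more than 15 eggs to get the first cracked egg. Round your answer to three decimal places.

0.896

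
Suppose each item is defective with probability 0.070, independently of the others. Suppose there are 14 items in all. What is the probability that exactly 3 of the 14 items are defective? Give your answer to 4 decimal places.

0.0562

X ~ Binomial(n=14, p=0.07).
P(X=3) = C(14,3) · p^3 · (1−p)^11
= 364 · 0.000343 · 0.4501 = 0.056196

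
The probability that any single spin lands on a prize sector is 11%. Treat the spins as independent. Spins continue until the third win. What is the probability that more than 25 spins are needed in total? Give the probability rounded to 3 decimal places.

0.471

Needing more than 25 spins ⇔ fewer than 3 successes in the first 25. With X ~ Binomial(25, 0.11), P(Y > 25) = P(X ≤ 2).
  k=0: C(25,0)·0.11^0·0.89^25 = 0.05429
  k=1: C(25,1)·0.11^1·0.89^24 = 0.16776
  k=2: C(25,2)·0.11^2·0.89^23 = 0.24882
P(X ≤ 2) = 0.47087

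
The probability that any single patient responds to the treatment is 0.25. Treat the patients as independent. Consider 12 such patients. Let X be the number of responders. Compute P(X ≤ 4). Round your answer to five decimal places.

0.84236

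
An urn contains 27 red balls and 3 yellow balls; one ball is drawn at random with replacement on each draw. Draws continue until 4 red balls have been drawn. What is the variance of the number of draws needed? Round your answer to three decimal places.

0.494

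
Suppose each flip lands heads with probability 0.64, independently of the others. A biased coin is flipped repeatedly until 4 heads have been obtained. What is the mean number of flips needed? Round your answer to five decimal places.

Y = total flips until the fourth success; negative binomial with r=4, p=0.64.
E[Y] = r / p = 4 / 0.64 = 6.2500000

6.25000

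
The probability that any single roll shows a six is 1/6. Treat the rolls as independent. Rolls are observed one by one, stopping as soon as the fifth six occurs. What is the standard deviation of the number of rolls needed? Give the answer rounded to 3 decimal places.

12.247

Y = total rolls until the fifth success; negative binomial with r=5, p=0.166667.
SD(Y) = √[r(1−p)/p²] = √(150.00000) = 12.24745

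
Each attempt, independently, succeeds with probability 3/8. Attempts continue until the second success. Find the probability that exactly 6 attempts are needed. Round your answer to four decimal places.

0.1073

Y = trial on which the second success occurs; negative binomial, r=2, p=0.375.
P(Y=6) = C(5,1) · p^2 · (1−p)^4
= 5 · 0.14062 · 0.15259 = 0.107288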